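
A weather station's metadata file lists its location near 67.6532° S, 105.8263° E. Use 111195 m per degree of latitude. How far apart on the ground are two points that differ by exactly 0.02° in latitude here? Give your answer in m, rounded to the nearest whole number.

Along a meridian 0.02° is 0.02 × 111195 = 2223.9 m.

2224 m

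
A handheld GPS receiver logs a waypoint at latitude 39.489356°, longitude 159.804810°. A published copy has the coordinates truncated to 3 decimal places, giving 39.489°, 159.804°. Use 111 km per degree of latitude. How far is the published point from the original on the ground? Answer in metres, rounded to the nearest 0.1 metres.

The latitude changed by +0.000356° and the longitude by +0.000810°.
North–south shift: 0.000356 × 111000 = 39.516 m.
East–west at this latitude: 0.000810° × 111000 × cos 39.489° ≈ 0.000810 × 85663.9 = 69.3877 m.
Distance: √(39.516² + 69.3877²) ≈ 79.8509 m.

79.9 metres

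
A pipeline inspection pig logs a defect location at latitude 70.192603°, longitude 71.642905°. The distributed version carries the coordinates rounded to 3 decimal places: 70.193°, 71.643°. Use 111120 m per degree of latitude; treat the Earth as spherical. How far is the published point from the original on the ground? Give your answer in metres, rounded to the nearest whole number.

The latitude changed by -0.000397° and the longitude by -0.000095°.
N–S: -0.000397° × 111120 m/° = -44.1146 m.
East–west at this latitude: -0.000095° × 111120 × cos 70.193° ≈ -0.000095 × 37653.3 = -3.57707 m.
Hypotenuse of the two orthogonal shifts: √(44.1146² + 3.57707²) = 44.2594 m.

44 metres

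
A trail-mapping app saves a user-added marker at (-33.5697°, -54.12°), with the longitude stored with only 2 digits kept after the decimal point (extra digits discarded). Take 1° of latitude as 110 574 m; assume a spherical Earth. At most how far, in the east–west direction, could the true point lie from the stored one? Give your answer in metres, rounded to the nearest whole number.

Truncating at 2 decimal places can drop up to a full unit in the last place, so the longitude may be off by as much as 0.01°.
One degree of longitude at 33.5697° is 110574 × cos 33.5697° ≈ 110574 × 0.8332 = 92131.8 m.
So at most 0.01° × 92131.8 ≈ 921.318 m east–west.

921 metres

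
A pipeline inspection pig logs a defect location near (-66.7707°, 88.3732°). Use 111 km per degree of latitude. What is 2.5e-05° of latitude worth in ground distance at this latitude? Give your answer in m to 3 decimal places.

2.5e-05° × 111000 m/° = 2.775 m.

2.775 m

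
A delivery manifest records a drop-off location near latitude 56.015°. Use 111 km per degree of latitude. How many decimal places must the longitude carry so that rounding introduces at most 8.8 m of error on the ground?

4 decimal places

At 56.015° one degree of longitude covers 111000 × cos 56.015° ≈ 111000 × 0.5590 ≈ 62046.3 m.
With N decimal places the half-ulp bound is 0.5·10⁻ᴺ°, or 0.5·10⁻ᴺ × 62046.3 m on the ground.
Need 0.5 × 62046.3 × 10⁻ᴺ ≤ 8.8 → 10⁻ᴺ ≤ 2.837e-04, so N ≥ 3.55.
At 3 places the error can reach 31 m, but 4 places keeps it to 3.1 m.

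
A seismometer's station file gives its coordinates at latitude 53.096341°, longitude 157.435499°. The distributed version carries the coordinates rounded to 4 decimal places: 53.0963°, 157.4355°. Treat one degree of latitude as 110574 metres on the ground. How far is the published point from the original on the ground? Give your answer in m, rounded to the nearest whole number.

The latitude changed by +0.000041° and the longitude by -0.000001°.
North–south shift: 0.000041 × 110574 = 4.53353 m.
E–W at 53.0963°: -0.000001° × 110574 × cos 53.0963° = -0.000001 × 110574 × 0.6005 ≈ -0.0663966 m.
Distance: √(4.53353² + 0.0663966²) ≈ 4.53402 m.

5 m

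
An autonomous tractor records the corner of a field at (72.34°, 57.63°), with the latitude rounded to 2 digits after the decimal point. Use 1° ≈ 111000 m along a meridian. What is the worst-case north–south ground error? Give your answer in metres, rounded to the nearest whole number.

555 metres

Rounding to 2 decimal places leaves the latitude within ±0.005° of the true value.
Along the meridian that is 0.005° × 111000 m/° = 555 m.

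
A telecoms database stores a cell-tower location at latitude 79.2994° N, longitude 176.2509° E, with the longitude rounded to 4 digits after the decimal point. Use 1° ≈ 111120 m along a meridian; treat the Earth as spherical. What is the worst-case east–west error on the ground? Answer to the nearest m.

Rounding to 4 decimal places leaves the longitude within ±5e-05° of the true value.
At latitude 79.2994° a degree of longitude spans 111120 m × cos 79.2994° = 111120 × 0.1857 ≈ 20632.4 m.
So at most 5e-05° × 20632.4 ≈ 1.03162 m east–west.

1 m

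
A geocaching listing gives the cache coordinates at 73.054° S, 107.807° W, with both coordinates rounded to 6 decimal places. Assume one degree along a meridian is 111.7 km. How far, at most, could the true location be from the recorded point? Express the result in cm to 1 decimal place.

Rounding to 6 decimal places leaves each coordinate within ±5e-07° of the true value.
Latitude error → 5e-07 × 111700 = 0.05585 m along the meridian.
E–W at 73.054°: 5e-07° × 111700 × cos 73.054° = 5e-07 × 111700 × 0.2915 ≈ 0.0162786 m.
Worst case both components are at the extreme and orthogonal: √(0.05585² + 0.0162786²) ≈ 0.058174 m.
That is 0.058174 m = 5.8174 cm.

5.8 cm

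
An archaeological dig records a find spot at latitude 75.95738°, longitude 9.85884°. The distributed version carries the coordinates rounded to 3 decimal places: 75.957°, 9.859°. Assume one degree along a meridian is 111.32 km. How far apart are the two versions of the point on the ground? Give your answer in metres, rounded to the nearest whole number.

43 metres

The latitude changed by +0.00038° and the longitude by -0.00016°.
N–S: 0.00038° × 111320 m/° = 42.3016 m.
East–west at this latitude: -0.00016° × 111320 × cos 75.957° ≈ -0.00016 × 27011.8 = -4.32189 m.
Distance: √(42.3016² + 4.32189²) ≈ 42.5218 m.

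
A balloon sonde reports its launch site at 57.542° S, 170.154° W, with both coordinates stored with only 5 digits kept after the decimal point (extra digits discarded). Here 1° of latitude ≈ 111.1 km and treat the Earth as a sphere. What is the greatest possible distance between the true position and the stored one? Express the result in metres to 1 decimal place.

Truncating at 5 decimal places can drop up to a full unit in the last place, so each coordinate may be off by as much as 1e-05°.
N–S: 1e-05° × 111100 m/° = 1.111 m.
East–west component at 57.542°: 1e-05° × 111100 × cos 57.542° ≈ 1e-05 × 59625.3 ≈ 0.596253 m.
The two errors are perpendicular, so the maximum displacement is √(1.111² + 0.596253²) ≈ 1.26089 m.

1.3 metres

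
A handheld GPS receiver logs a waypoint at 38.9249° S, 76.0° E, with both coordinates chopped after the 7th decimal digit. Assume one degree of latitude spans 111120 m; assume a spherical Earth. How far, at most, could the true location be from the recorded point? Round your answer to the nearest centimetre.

1 centimetres

Truncating at 7 decimal places can drop up to a full unit in the last place, so each coordinate may be off by as much as 1e-07°.
North–south component: 1e-07° × 111120 = 0.011112 m.
E–W at 38.9249°: 1e-07° × 111120 × cos 38.9249° = 1e-07 × 111120 × 0.7780 ≈ 0.0086448 m.
Combining orthogonally: (0.011112² + 0.0086448²)^½ ≈ 0.0140787 m.
That is 0.0140787 m = 1.4079 cm.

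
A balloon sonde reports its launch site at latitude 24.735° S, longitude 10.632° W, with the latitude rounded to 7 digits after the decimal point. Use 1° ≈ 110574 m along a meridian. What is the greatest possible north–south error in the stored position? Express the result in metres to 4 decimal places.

Rounding to 7 decimal places leaves the latitude within ±5e-08° of the true value.
North–south distance: 5e-08° × 110574 m/° = 0.0055287 m.

0.0055 metres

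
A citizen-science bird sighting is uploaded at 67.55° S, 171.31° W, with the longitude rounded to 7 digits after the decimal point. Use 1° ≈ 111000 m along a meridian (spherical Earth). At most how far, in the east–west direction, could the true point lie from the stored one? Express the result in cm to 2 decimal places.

Rounding to 7 decimal places leaves the longitude within ±5e-08° of the true value.
Parallels shrink by cos φ, so at 67.55° a degree of longitude is 111000 × 0.3819 ≈ 42388.4 m.
Maximum E–W displacement: 5e-08 × 42388.4 = 0.00211942 m.
That is 0.00211942 m = 0.21194 cm.

0.21 cm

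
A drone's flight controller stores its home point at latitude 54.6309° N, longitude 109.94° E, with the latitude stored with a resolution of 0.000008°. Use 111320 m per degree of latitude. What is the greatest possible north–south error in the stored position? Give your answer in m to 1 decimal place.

0.4 m

With a 0.000008° grid the true value lies within half a step, ±0.000008°/2 = ±4e-06°, of the stored one.
Along the meridian that is 4e-06° × 111320 m/° = 0.44528 m.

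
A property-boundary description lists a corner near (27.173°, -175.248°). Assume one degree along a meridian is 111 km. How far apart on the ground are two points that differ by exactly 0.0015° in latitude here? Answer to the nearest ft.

0.0015° × 111000 m/° = 166.5 m.
In feet: 166.5 m ÷ 0.3048 ≈ 546.26 ft.

546 ft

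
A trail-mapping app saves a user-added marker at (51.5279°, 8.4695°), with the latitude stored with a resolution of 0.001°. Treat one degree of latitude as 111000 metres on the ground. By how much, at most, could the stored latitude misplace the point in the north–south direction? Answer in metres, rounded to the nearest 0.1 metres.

55.5 metres

With a 0.001° grid the true value lies within half a step, ±0.001°/2 = ±0.0005°, of the stored one.
Along the meridian that is 0.0005° × 111000 m/° = 55.5 m.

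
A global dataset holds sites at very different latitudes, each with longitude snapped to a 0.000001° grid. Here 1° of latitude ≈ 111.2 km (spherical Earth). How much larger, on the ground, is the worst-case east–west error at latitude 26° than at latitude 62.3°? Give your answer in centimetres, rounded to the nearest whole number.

With a 0.000001° grid the true value lies within half a step, ±0.000001°/2 = ±5e-07°, of the stored one.
Error at 26° = 5e-07° × 111200 × cos 26° ≈ 0.0556 × 0.8988 = 0.049973 m.
Error at 62.3° = 5e-07° × 111200 × cos 62.3° ≈ 0.0556 × 0.4648 = 0.025845 m.
So the lower-latitude error exceeds the higher by 0.049973 − 0.025845 = 0.024128 m.
That is 0.0241277 m = 2.4128 cm.

2 centimetres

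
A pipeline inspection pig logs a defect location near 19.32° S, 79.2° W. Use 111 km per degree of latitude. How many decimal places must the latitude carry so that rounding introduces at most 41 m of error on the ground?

One degree of latitude covers 111000 m.
With N decimal places the half-ulp bound is 0.5·10⁻ᴺ°, or 0.5·10⁻ᴺ × 111000 m on the ground.
Setting 55500 × 10⁻ᴺ ≤ 41 gives 10ᴺ ≥ 1354, i.e. N ≥ 3.13.
N = 3 would give 55.5 m (too coarse); N = 4 gives 5.55 m ≤ 41 m.

4 decimal places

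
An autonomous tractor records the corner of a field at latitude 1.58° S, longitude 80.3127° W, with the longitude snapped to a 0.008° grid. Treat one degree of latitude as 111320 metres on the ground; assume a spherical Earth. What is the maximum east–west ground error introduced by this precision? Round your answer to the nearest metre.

With a 0.008° grid the true value lies within half a step, ±0.008°/2 = ±0.004°, of the stored one.
Parallels shrink by cos φ, so at 1.58° a degree of longitude is 111320 × 0.9996 ≈ 111278 m.
Maximum E–W displacement: 0.004 × 111278 = 445.111 m.

445 metres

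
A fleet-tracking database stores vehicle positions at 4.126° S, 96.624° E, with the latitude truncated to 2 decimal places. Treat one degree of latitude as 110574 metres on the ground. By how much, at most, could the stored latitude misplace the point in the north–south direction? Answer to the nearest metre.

Truncating at 2 decimal places can drop up to a full unit in the last place, so the latitude may be off by as much as 0.01°.
So the N–S error is at most 0.01 × 110574 = 1105.74 m.

1106 metres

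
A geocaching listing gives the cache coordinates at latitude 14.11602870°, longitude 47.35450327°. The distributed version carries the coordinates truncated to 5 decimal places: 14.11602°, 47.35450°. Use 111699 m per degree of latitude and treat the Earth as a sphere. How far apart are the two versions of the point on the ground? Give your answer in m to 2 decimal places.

1.03 m

The latitude changed by +0.00000870° and the longitude by +0.00000327°.
N–S: 0.00000870° × 111699 m/° = 0.971781 m.
East–west at this latitude: 0.00000327° × 111699 × cos 14.116° ≈ 0.00000327 × 108326 = 0.354226 m.
Combined displacement = (0.971781² + 0.354226²)^½ ≈ 1.03433 m.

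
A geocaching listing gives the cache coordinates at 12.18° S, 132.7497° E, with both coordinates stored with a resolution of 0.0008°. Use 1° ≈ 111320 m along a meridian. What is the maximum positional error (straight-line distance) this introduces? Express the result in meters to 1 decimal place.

62.3 meters

With a 0.0008° grid the true value lies within half a step, ±0.0008°/2 = ±0.0004°, of the stored one.
N–S: 0.0004° × 111320 m/° = 44.528 m.
Longitude error → 0.0004 × 111320 × cos 12.18° = 0.0004 × 111320 × 0.9775 ≈ 43.5257 m.
Worst case both components are at the extreme and orthogonal: √(44.528² + 43.5257²) ≈ 62.2674 m.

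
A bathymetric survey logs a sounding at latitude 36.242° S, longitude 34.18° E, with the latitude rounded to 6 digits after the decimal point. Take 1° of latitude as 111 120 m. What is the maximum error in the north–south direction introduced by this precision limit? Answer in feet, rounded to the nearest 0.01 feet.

Rounding to 6 decimal places leaves the latitude within ±5e-07° of the true value.
North–south distance: 5e-07° × 111120 m/° = 0.05556 m.
Converting: 0.05556 m × 3.2808 ft/m ≈ 0.18228 ft.

0.18 feet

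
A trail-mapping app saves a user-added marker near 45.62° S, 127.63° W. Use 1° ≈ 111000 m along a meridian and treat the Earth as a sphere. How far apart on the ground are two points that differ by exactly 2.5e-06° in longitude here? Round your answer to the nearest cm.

19 cm

One degree of longitude here spans 111000 × cos 45.62° = 111000 × 0.6994 ≈ 77634.9 m; 2.5e-06° of that is 0.194087 m.
That is 0.194087 m = 19.409 cm.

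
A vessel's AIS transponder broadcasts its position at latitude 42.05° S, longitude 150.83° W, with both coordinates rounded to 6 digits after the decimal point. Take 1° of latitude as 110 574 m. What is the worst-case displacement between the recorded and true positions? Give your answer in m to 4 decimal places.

0.0689 m

Rounding to 6 decimal places leaves each coordinate within ±5e-07° of the true value.
North–south component: 5e-07° × 110574 = 0.055287 m.
East–west component at 42.05°: 5e-07° × 110574 × cos 42.05° ≈ 5e-07 × 82107.9 ≈ 0.0410539 m.
The two errors are perpendicular, so the maximum displacement is √(0.055287² + 0.0410539²) ≈ 0.0688628 m.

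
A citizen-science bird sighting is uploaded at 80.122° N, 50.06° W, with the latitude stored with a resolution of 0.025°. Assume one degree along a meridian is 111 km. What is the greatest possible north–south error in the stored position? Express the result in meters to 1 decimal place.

With a 0.025° grid the true value lies within half a step, ±0.025°/2 = ±0.0125°, of the stored one.
Along the meridian that is 0.0125° × 111000 m/° = 1387.5 m.

1387.5 meters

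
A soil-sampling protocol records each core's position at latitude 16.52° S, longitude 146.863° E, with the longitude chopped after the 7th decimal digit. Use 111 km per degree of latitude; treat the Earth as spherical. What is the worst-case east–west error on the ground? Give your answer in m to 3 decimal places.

0.011 m

Truncating at 7 decimal places can drop up to a full unit in the last place, so the longitude may be off by as much as 1e-07°.
Parallels shrink by cos φ, so at 16.52° a degree of longitude is 111000 × 0.9587 ≈ 106418 m.
East–west error: 1e-07° × 106418 m/° ≈ 0.0106418 m.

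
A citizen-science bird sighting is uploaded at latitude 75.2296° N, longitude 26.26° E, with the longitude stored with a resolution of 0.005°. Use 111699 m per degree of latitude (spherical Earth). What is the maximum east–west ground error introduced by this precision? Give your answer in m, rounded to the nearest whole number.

With a 0.005° grid the true value lies within half a step, ±0.005°/2 = ±0.0025°, of the stored one.
One degree of longitude at 75.2296° is 111699 × cos 75.2296° ≈ 111699 × 0.2549 = 28477.2 m.
East–west error: 0.0025° × 28477.2 m/° ≈ 71.1931 m.

71 m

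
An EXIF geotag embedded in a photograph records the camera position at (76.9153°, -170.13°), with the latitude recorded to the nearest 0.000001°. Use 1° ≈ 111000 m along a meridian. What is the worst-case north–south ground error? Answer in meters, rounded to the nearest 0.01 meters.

Rounding to 6 decimal places leaves the latitude within ±5e-07° of the true value.
North–south distance: 5e-07° × 111000 m/° = 0.0555 m.

0.06 meters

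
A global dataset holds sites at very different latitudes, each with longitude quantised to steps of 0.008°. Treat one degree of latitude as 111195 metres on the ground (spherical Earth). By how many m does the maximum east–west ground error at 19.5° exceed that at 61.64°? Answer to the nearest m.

With a 0.008° grid the true value lies within half a step, ±0.008°/2 = ±0.004°, of the stored one.
Error at 19.5° = 0.004° × 111195 × cos 19.5° ≈ 444.78 × 0.9426 = 419.27 m.
Error at 61.64° = 0.004° × 111195 × cos 61.64° ≈ 444.78 × 0.4750 = 211.27 m.
So the lower-latitude error exceeds the higher by 419.27 − 211.27 = 207.99 m.

208 m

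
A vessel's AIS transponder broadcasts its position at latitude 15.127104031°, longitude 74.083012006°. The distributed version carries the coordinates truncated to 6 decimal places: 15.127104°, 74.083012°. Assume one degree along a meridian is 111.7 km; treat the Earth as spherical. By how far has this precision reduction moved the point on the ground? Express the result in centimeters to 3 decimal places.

0.352 centimeters

Δlat = 15.127104031 − 15.127104 = +0.000000031°; Δlon = 74.083012006 − 74.083012 = +0.000000006°.
N–S: 0.000000031° × 111700 m/° = 0.0034627 m.
E–W at 15.1271°: 0.000000006° × 111700 × cos 15.1271° = 0.000000006 × 111700 × 0.9653 ≈ 0.000646978 m.
Combined displacement = (0.0034627² + 0.000646978²)^½ ≈ 0.00352262 m.
That is 0.00352262 m = 0.35226 cm.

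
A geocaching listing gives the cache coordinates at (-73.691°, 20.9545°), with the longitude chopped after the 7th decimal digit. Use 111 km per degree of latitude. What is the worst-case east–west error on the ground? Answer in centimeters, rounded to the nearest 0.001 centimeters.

Truncating at 7 decimal places can drop up to a full unit in the last place, so the longitude may be off by as much as 1e-07°.
One degree of longitude at 73.691° is 111000 × cos 73.691° ≈ 111000 × 0.2808 = 31170.7 m.
So at most 1e-07° × 31170.7 ≈ 0.00311707 m east–west.
That is 0.00311707 m = 0.31171 cm.

0.312 centimeters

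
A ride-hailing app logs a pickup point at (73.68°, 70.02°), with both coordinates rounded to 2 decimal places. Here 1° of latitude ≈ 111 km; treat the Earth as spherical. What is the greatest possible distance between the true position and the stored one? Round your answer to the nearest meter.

Rounding to 2 decimal places leaves each coordinate within ±0.005° of the true value.
North–south component: 0.005° × 111000 = 555 m.
E–W at 73.68°: 0.005° × 111000 × cos 73.68° = 0.005 × 111000 × 0.2810 ≈ 155.956 m.
The two errors are perpendicular, so the maximum displacement is √(555² + 155.956²) ≈ 576.496 m.

576 meters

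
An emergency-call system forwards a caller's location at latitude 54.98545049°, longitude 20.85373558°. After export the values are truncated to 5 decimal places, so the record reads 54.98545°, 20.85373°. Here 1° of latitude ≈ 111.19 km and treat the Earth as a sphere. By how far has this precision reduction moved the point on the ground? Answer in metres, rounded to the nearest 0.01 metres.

0.36 metres

The latitude changed by +0.00000049° and the longitude by +0.00000558°.
N–S: 0.00000049° × 111190 m/° = 0.0544831 m.
East–west at this latitude: 0.00000558° × 111190 × cos 54.9855° ≈ 0.00000558 × 63799.1 = 0.355999 m.
Hypotenuse of the two orthogonal shifts: √(0.0544831² + 0.355999²) = 0.360144 m.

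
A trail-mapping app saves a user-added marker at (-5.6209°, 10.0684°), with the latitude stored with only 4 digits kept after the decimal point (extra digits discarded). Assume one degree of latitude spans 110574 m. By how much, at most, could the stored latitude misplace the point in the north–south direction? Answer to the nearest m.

Truncating at 4 decimal places can drop up to a full unit in the last place, so the latitude may be off by as much as 0.0001°.
So the N–S error is at most 0.0001 × 110574 = 11.0574 m.

11 m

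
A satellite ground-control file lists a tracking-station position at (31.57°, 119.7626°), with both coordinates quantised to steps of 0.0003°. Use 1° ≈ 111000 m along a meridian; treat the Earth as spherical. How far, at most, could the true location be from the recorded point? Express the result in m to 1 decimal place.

21.9 m

With a 0.0003° grid the true value lies within half a step, ±0.0003°/2 = ±0.00015°, of the stored one.
North–south component: 0.00015° × 111000 = 16.65 m.
East–west component at 31.57°: 0.00015° × 111000 × cos 31.57° ≈ 0.00015 × 94572.1 ≈ 14.1858 m.
Combining orthogonally: (16.65² + 14.1858²)^½ ≈ 21.8737 m.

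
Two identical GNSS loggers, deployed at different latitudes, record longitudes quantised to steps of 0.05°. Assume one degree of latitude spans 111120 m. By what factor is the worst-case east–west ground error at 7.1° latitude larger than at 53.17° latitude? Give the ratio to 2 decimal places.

1.66

With a 0.05° grid the true value lies within half a step, ±0.05°/2 = ±0.025°, of the stored one.
Error at 7.1° = 0.025° × 111120 × cos 7.1° ≈ 2778 × 0.9923 = 2756.7 m.
Error at 53.17° = 0.025° × 111120 × cos 53.17° ≈ 2778 × 0.5994 = 1665.3 m.
Ratio: 2756.7 / 1665.3 = cos 7.1° / cos 53.17° ≈ 1.6554.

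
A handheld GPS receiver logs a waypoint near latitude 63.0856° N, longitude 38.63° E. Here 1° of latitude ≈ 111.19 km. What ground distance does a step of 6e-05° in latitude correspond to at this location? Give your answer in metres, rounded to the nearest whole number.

6e-05° × 111190 m/° = 6.6714 m.

7 metres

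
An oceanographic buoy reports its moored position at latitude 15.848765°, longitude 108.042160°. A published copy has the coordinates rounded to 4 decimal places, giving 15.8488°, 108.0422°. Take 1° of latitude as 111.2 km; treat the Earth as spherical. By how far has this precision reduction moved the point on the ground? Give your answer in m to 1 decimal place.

The latitude changed by -0.000035° and the longitude by -0.000040°.
North–south shift: -0.000035 × 111200 = -3.892 m.
East–west at this latitude: -0.000040° × 111200 × cos 15.8488° ≈ -0.000040 × 106973 = -4.27891 m.
Distance: √(3.892² + 4.27891²) ≈ 5.78418 m.

5.8 m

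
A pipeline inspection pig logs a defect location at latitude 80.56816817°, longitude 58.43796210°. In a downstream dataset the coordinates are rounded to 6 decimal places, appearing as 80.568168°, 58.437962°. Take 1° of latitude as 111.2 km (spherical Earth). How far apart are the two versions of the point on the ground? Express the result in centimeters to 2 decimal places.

1.90 centimeters

The latitude changed by +0.00000017° and the longitude by +0.00000010°.
North–south shift: 0.00000017 × 111200 = 0.018904 m.
East–west at this latitude: 0.00000010° × 111200 × cos 80.5682° ≈ 0.00000010 × 18222.8 = 0.00182228 m.
Combined displacement = (0.018904² + 0.00182228²)^½ ≈ 0.0189916 m.
That is 0.0189916 m = 1.8992 cm.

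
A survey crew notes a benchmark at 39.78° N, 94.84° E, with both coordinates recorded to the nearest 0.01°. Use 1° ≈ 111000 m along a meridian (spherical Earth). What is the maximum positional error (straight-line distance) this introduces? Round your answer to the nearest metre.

700 metres

Rounding to 2 decimal places leaves each coordinate within ±0.005° of the true value.
North–south component: 0.005° × 111000 = 555 m.
E–W at 39.78°: 0.005° × 111000 × cos 39.78° = 0.005 × 111000 × 0.7685 ≈ 426.521 m.
Combining orthogonally: (555² + 426.521²)^½ ≈ 699.961 m.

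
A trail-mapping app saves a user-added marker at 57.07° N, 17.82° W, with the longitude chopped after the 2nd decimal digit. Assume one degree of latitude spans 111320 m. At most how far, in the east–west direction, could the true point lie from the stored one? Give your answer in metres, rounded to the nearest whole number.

Truncating at 2 decimal places can drop up to a full unit in the last place, so the longitude may be off by as much as 0.01°.
At latitude 57.07° a degree of longitude spans 111320 m × cos 57.07° = 111320 × 0.5436 ≈ 60515.1 m.
Maximum E–W displacement: 0.01 × 60515.1 = 605.151 m.

605 metres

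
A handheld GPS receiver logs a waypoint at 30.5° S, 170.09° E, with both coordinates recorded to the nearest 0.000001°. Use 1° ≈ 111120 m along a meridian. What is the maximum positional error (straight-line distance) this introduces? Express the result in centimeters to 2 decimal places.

7.33 centimeters

Rounding to 6 decimal places leaves each coordinate within ±5e-07° of the true value.
North–south component: 5e-07° × 111120 = 0.05556 m.
E–W at 30.5°: 5e-07° × 111120 × cos 30.5° = 5e-07 × 111120 × 0.8616 ≈ 0.0478721 m.
Worst case both components are at the extreme and orthogonal: √(0.05556² + 0.0478721²) ≈ 0.0733393 m.
That is 0.0733393 m = 7.3339 cm.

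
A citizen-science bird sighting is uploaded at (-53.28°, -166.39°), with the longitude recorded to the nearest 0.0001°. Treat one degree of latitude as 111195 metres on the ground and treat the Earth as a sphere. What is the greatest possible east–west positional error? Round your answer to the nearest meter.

Rounding to 4 decimal places leaves the longitude within ±5e-05° of the true value.
Parallels shrink by cos φ, so at 53.28° a degree of longitude is 111195 × 0.5979 ≈ 66484 m.
East–west error: 5e-05° × 66484 m/° ≈ 3.3242 m.

3 meters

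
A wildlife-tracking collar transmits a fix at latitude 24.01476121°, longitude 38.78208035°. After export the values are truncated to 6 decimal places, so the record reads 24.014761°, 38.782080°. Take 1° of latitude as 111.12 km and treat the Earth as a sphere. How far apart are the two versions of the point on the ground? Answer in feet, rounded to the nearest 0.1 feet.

0.1 feet

The latitude changed by +0.00000021° and the longitude by +0.00000035°.
North–south shift: 0.00000021 × 111120 = 0.0233352 m.
East–west at this latitude: 0.00000035° × 111120 × cos 24.0148° ≈ 0.00000035 × 101502 = 0.0355255 m.
Hypotenuse of the two orthogonal shifts: √(0.0233352² + 0.0355255²) = 0.0425041 m.
In feet: 0.0425041 m ÷ 0.3048 ≈ 0.13945 ft.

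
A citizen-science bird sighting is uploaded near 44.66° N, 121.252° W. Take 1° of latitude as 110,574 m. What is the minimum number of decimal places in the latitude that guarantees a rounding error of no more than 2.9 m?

One degree of latitude covers 110574 m.
With N decimal places the half-ulp bound is 0.5·10⁻ᴺ°, or 0.5·10⁻ᴺ × 110574 m on the ground.
Setting 55287 × 10⁻ᴺ ≤ 2.9 gives 10ᴺ ≥ 1.906e+04, i.e. N ≥ 4.28.
At 4 places the error can reach 5.53 m, but 5 places keeps it to 0.553 m.

5 decimal places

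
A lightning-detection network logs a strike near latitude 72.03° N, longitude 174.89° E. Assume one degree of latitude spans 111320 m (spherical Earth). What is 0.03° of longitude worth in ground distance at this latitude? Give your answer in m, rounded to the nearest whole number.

0.03° of longitude at 72.03° is 0.03 × 111320 × cos 72.03° ≈ 0.03 × 34344.3 = 1030.33 m.

1030 m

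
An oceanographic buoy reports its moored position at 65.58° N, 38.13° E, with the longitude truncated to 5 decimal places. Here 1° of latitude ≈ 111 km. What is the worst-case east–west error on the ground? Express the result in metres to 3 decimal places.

0.459 metres

Truncating at 5 decimal places can drop up to a full unit in the last place, so the longitude may be off by as much as 1e-05°.
One degree of longitude at 65.58° is 111000 × cos 65.58° ≈ 111000 × 0.4134 = 45889.9 m.
So at most 1e-05° × 45889.9 ≈ 0.458899 m east–west.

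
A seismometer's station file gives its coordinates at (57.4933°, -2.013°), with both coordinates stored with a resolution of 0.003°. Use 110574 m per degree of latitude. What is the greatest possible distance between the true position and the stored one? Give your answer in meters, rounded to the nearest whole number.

188 meters

With a 0.003° grid the true value lies within half a step, ±0.003°/2 = ±0.0015°, of the stored one.
Latitude error → 0.0015 × 110574 = 165.861 m along the meridian.
Longitude error → 0.0015 × 110574 × cos 57.4933° = 0.0015 × 110574 × 0.5374 ≈ 89.1334 m.
Worst case both components are at the extreme and orthogonal: √(165.861² + 89.1334²) ≈ 188.294 m.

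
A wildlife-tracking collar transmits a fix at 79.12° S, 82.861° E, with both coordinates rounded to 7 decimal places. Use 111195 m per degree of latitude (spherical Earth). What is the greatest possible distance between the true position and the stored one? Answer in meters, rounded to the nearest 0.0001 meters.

0.0057 meters

Rounding to 7 decimal places leaves each coordinate within ±5e-08° of the true value.
North–south component: 5e-08° × 111195 = 0.00555975 m.
Longitude error → 5e-08 × 111195 × cos 79.12° = 5e-08 × 111195 × 0.1888 ≈ 0.00104942 m.
Worst case both components are at the extreme and orthogonal: √(0.00555975² + 0.00104942²) ≈ 0.00565792 m.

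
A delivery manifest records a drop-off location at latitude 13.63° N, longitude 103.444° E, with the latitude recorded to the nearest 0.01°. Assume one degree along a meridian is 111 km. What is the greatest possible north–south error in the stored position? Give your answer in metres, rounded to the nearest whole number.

Rounding to 2 decimal places leaves the latitude within ±0.005° of the true value.
So the N–S error is at most 0.005 × 111000 = 555 m.

555 metres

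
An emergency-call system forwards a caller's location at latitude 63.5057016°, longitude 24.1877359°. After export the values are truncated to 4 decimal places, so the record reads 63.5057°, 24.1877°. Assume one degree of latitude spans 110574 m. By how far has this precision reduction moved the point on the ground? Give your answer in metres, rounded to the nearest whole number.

The latitude changed by +0.0000016° and the longitude by +0.0000359°.
N–S: 0.0000016° × 110574 m/° = 0.176918 m.
E–W at 63.5057°: 0.0000359° × 110574 × cos 63.5057° = 0.0000359 × 110574 × 0.4461 ≈ 1.77088 m.
Distance: √(0.176918² + 1.77088²) ≈ 1.77969 m.

2 metres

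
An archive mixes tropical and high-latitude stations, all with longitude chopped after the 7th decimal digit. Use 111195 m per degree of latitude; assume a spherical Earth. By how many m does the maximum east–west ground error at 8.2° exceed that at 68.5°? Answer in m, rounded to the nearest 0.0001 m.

0.0069 m

Truncating at 7 decimal places can drop up to a full unit in the last place, so the longitude may be off by as much as 1e-07°.
Error at 8.2° = 1e-07° × 111195 × cos 8.2° ≈ 0.011119 × 0.9898 = 0.011006 m.
Error at 68.5° = 1e-07° × 111195 × cos 68.5° ≈ 0.011119 × 0.3665 = 0.0040753 m.
So the lower-latitude error exceeds the higher by 0.011006 − 0.0040753 = 0.0069305 m.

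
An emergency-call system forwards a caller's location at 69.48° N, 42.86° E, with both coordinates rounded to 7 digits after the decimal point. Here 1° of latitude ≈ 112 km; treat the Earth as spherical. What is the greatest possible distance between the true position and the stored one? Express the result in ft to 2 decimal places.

Rounding to 7 decimal places leaves each coordinate within ±5e-08° of the true value.
Latitude error → 5e-08 × 112000 = 0.0056 m along the meridian.
E–W at 69.48°: 5e-08° × 112000 × cos 69.48° = 5e-08 × 112000 × 0.3505 ≈ 0.00196299 m.
Combining orthogonally: (0.0056² + 0.00196299²)^½ ≈ 0.00593408 m.
In feet: 0.00593408 m ÷ 0.3048 ≈ 0.019469 ft.

0.02 ft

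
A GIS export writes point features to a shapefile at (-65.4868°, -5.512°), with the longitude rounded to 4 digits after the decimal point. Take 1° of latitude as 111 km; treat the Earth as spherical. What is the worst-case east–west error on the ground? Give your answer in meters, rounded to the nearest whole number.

2 meters

Rounding to 4 decimal places leaves the longitude within ±5e-05° of the true value.
One degree of longitude at 65.4868° is 111000 × cos 65.4868° ≈ 111000 × 0.4149 = 46054.2 m.
East–west error: 5e-05° × 46054.2 m/° ≈ 2.30271 m.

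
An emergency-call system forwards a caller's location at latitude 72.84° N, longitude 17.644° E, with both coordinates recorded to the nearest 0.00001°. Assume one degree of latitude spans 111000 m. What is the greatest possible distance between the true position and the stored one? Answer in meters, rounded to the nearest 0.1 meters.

0.6 meters

Rounding to 5 decimal places leaves each coordinate within ±5e-06° of the true value.
N–S: 5e-06° × 111000 m/° = 0.555 m.
East–west component at 72.84°: 5e-06° × 111000 × cos 72.84° ≈ 5e-06 × 32749.6 ≈ 0.163748 m.
The two errors are perpendicular, so the maximum displacement is √(0.555² + 0.163748²) ≈ 0.578652 m.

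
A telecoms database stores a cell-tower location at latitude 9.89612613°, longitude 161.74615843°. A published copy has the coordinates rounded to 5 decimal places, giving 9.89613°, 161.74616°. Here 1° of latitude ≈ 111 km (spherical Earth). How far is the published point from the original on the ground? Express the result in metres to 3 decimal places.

Δlat = 9.89612613 − 9.89613 = -0.00000387°; Δlon = 161.74615843 − 161.74616 = -0.00000157°.
N–S: -0.00000387° × 111000 m/° = -0.42957 m.
East–west at this latitude: -0.00000157° × 111000 × cos 9.89613° ≈ -0.00000157 × 109348 = -0.171677 m.
Hypotenuse of the two orthogonal shifts: √(0.42957² + 0.171677²) = 0.462605 m.

0.463 metres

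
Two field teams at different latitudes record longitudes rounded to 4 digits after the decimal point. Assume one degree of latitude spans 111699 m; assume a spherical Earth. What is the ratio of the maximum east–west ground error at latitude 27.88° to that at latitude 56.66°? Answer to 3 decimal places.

Rounding to 4 decimal places leaves the longitude within ±5e-05° of the true value.
At 27.88°: 5e-05° × 111699 × cos 27.88° = 5e-05 × 111699 × 0.8839 ≈ 4.9367 m.
Error at 56.66° = 5e-05° × 111699 × cos 56.66° ≈ 5.585 × 0.5496 = 3.0695 m.
The ratio reduces to cos 27.88° / cos 56.66° = 0.8839/0.5496 ≈ 1.6083.

1.608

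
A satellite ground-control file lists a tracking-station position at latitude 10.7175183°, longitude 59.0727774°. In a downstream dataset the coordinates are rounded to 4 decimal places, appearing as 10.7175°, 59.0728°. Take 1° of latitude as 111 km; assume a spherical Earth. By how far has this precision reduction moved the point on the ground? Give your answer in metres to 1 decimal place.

Δlat = 10.7175183 − 10.7175 = +0.0000183°; Δlon = 59.0727774 − 59.0728 = -0.0000226°.
North–south shift: 0.0000183 × 111000 = 2.0313 m.
E–W at 10.7175°: -0.0000226° × 111000 × cos 10.7175° = -0.0000226 × 111000 × 0.9826 ≈ -2.46484 m.
Combined displacement = (2.0313² + 2.46484²)^½ ≈ 3.194 m.

3.2 metres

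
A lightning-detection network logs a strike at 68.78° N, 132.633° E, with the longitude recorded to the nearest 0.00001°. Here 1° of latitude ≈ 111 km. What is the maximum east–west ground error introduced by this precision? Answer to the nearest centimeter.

Rounding to 5 decimal places leaves the longitude within ±5e-06° of the true value.
One degree of longitude at 68.78° is 111000 × cos 68.78° ≈ 111000 × 0.3619 = 40176.4 m.
East–west error: 5e-06° × 40176.4 m/° ≈ 0.200882 m.
That is 0.200882 m = 20.088 cm.

20 centimeters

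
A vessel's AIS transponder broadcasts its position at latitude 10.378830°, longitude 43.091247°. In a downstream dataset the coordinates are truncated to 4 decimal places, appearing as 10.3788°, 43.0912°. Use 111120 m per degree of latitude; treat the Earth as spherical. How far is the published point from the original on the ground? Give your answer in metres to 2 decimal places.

Δlat = 10.378830 − 10.3788 = +0.000030°; Δlon = 43.091247 − 43.0912 = +0.000047°.
N–S: 0.000030° × 111120 m/° = 3.3336 m.
E–W at 10.3788°: 0.000047° × 111120 × cos 10.3788° = 0.000047 × 111120 × 0.9836 ≈ 5.13719 m.
Combined displacement = (3.3336² + 5.13719²)^½ ≈ 6.12402 m.

6.12 metres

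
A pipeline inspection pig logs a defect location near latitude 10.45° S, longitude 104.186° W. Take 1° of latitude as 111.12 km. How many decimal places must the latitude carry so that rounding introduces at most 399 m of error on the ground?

One degree of latitude covers 111120 m.
Rounding to N decimal places gives at most 0.5 × 10⁻ᴺ degrees of error, i.e. 0.5 × 10⁻ᴺ × 111120 m.
Need 0.5 × 111120 × 10⁻ᴺ ≤ 399 → 10⁻ᴺ ≤ 7.181e-03, so N ≥ 2.14.
At 2 places the error can reach 556 m, but 3 places keeps it to 55.6 m.

3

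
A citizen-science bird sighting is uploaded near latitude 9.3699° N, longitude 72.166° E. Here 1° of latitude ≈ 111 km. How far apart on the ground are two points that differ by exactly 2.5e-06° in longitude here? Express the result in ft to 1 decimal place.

0.9 ft

One degree of longitude here spans 111000 × cos 9.3699° = 111000 × 0.9867 ≈ 109519 m; 2.5e-06° of that is 0.273798 m.
Converting: 0.273798 m × 3.2808 ft/m ≈ 0.89829 ft.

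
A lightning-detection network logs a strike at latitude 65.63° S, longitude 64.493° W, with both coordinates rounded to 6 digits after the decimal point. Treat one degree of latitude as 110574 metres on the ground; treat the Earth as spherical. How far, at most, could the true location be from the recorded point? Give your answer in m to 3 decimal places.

Rounding to 6 decimal places leaves each coordinate within ±5e-07° of the true value.
North–south component: 5e-07° × 110574 = 0.055287 m.
East–west component at 65.63°: 5e-07° × 110574 × cos 65.63° ≈ 5e-07 × 45625.9 ≈ 0.0228129 m.
Worst case both components are at the extreme and orthogonal: √(0.055287² + 0.0228129²) ≈ 0.0598087 m.

0.060 m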